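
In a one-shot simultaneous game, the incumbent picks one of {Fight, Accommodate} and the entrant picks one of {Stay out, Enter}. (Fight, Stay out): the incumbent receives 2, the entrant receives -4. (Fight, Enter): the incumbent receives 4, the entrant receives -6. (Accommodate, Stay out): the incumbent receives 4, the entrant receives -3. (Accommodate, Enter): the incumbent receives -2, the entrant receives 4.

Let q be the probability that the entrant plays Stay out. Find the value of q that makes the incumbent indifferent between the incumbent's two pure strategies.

For the incumbent to be willing to mix, the incumbent must be indifferent between Fight and Accommodate, which pins down the entrant's mix.
  the incumbent's payoff from Fight: q·2 + (1−q)·4 = -2q + 4
  the incumbent's payoff from Accommodate: q·4 + (1−q)·(-2) = 6q - 2
  -2q + 4 = 6q - 2  ⇒  -8q = -6  ⇒  q = 3/4.

q = 3/4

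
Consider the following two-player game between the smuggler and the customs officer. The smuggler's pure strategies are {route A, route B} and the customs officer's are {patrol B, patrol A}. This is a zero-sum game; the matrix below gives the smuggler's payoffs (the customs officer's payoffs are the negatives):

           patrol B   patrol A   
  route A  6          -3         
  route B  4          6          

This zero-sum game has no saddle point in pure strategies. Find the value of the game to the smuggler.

v = 48/11

Set the smuggler's expected payoff from route A equal to that from route B:
  the smuggler's payoff from route A: q·6 + (1−q)·(-3) = 9q - 3
  the smuggler's payoff from route B: q·4 + (1−q)·6 = -2q + 6
  9q - 3 = -2q + 6  ⇒  11q = 9  ⇒  q = 9/11.
The value is the smuggler's expected payoff against this mix (using route A): (9/11)·6 + (2/11)·(-3) = 48/11.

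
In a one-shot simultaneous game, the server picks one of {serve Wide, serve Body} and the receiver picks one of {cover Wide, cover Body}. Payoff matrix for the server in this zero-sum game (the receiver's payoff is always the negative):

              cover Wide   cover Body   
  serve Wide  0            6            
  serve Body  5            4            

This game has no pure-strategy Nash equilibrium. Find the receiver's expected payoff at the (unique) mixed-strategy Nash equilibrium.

Set the receiver's expected payoff from cover Wide equal to that from cover Body:
  the receiver's payoff to cover Wide: p·0 + (1−p)·(-5) = 5p - 5
  the receiver's payoff to cover Body: p·(-6) + (1−p)·(-4) = -2p - 4
  5p - 5 = -2p - 4  ⇒  7p = 1  ⇒  p = 1/7.
At equilibrium the receiver is indifferent across columns, so the receiver's payoff equals the payoff from cover Wide: (1/7)·0 + (6/7)·(-5) = -30/7.

-30/7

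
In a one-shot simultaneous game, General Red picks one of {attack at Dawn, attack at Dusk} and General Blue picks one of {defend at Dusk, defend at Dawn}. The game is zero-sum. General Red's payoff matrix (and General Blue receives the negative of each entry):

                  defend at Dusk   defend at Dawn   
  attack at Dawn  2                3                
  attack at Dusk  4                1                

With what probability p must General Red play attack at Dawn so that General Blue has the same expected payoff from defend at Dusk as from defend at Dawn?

p = 3/4

General Red's mix must leave General Blue indifferent between defend at Dusk and defend at Dawn.
  General Blue's expected payoff from defend at Dusk: p·(-2) + (1−p)·(-4) = 2p - 4
  General Blue's expected payoff from defend at Dawn: p·(-3) + (1−p)·(-1) = -2p - 1
  2p - 4 = -2p - 1  ⇒  4p = 3  ⇒  p = 3/4.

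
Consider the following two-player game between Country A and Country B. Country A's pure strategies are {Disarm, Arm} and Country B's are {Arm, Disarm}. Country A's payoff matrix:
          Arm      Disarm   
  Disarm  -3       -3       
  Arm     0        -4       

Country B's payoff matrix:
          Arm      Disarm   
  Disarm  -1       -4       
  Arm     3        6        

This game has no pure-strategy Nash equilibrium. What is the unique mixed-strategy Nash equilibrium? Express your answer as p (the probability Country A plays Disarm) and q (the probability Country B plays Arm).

Country A's mix must leave Country B indifferent between Arm and Disarm.
  Country B's payoff to Arm: p·(-1) + (1−p)·3 = -4p + 3
  Country B's payoff to Disarm: p·(-4) + (1−p)·6 = -10p + 6
  -4p + 3 = -10p + 6  ⇒  6p = 3  ⇒  p = 1/2.
For Country A to be willing to mix, Country A must be indifferent between Disarm and Arm, which pins down Country B's mix.
  Country A's payoff to Disarm: q·(-3) + (1−q)·(-3) = -3
  Country A's payoff to Arm: q·0 + (1−q)·(-4) = 4q - 4
  -3 = 4q - 4  ⇒  -4q = -1  ⇒  q = 1/4.

p = 1/2, q = 1/4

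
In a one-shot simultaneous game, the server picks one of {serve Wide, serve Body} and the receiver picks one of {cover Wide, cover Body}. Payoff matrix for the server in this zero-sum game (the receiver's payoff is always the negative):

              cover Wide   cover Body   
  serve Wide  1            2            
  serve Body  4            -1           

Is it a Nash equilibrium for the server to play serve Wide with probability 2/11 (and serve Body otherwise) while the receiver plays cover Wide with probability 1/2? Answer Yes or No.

No

Given the server's mix p = 2/11, the receiver's payoff from cover Wide is -38/11 but from cover Body is 5/11. The receiver strictly prefers cover Body, so the receiver would not mix.
So the proposed profile is not a Nash equilibrium.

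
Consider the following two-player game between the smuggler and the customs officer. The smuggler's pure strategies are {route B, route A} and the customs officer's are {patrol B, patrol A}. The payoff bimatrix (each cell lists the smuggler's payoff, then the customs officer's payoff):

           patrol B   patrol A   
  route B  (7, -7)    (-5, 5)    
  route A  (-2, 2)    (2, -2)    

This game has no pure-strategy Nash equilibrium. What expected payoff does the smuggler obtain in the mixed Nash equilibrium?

The customs officer's mix must leave the smuggler indifferent between route B and route A.
  the smuggler's payoff from route B: q·7 + (1−q)·(-5) = 12q - 5
  the smuggler's payoff from route A: q·(-2) + (1−q)·2 = -4q + 2
  12q - 5 = -4q + 2  ⇒  16q = 7  ⇒  q = 7/16.
At equilibrium the smuggler is indifferent across rows, so the smuggler's payoff equals the payoff from route B: (7/16)·7 + (9/16)·(-5) = 1/4.

1/4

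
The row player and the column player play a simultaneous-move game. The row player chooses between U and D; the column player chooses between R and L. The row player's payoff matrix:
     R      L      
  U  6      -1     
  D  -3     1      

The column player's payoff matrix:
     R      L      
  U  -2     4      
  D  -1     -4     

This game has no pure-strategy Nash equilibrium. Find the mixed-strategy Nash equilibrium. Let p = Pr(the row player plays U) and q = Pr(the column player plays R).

p = 1/3, q = 2/11

For the column player to be willing to mix, the column player must be indifferent between R and L, which pins down the row player's mix.
  the column player's payoff from R: p·(-2) + (1−p)·(-1) = -p - 1
  the column player's payoff from L: p·4 + (1−p)·(-4) = 8p - 4
  -p - 1 = 8p - 4  ⇒  -9p = -3  ⇒  p = 1/3.
The row player's indifference between U and D determines the column player's mixing probability q:
  the row player's payoff to U: q·6 + (1−q)·(-1) = 7q - 1
  the row player's payoff to D: q·(-3) + (1−q)·1 = -4q + 1
  7q - 1 = -4q + 1  ⇒  11q = 2  ⇒  q = 2/11.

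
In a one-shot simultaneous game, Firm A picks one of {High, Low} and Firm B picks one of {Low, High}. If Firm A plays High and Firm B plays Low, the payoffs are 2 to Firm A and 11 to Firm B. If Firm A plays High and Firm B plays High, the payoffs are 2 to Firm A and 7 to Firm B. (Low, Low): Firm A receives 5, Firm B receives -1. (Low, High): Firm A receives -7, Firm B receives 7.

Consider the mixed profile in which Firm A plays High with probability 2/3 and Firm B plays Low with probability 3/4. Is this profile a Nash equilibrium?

Check Firm B's indifference given Firm A's mix p = 2/3:
  payoff from Low = 7; payoff from High = 7 — equal.
Check Firm A's indifference given Firm B's mix q = 3/4:
  payoff from High = 2; payoff from Low = 2 — equal.
Both players are indifferent, so neither can profitably deviate.

Yes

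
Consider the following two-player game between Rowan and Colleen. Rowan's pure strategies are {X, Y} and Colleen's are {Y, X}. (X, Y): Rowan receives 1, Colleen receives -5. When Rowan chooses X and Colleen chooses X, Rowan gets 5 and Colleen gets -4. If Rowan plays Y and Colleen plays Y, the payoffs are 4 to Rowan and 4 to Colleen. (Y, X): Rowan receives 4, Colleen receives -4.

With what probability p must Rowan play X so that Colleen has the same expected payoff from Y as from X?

In a mixed equilibrium Colleen is indifferent between Y and X; this condition fixes p.
  Colleen's payoff to Y: p·(-5) + (1−p)·4 = -9p + 4
  Colleen's payoff to X: p·(-4) + (1−p)·(-4) = -4
  -9p + 4 = -4  ⇒  -9p = -8  ⇒  p = 8/9.

p = 8/9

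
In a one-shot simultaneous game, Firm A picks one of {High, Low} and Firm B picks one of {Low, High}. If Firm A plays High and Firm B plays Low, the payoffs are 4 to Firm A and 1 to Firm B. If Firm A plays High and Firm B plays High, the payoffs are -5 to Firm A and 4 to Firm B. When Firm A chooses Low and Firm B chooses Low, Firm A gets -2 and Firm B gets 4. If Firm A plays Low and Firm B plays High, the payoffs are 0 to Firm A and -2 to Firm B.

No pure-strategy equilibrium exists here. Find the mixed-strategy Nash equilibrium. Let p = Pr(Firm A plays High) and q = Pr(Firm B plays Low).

p = 2/3, q = 5/11

In a mixed equilibrium Firm B is indifferent between Low and High; this condition fixes p.
  Firm B's payoff to Low: p·1 + (1−p)·4 = -3p + 4
  Firm B's payoff to High: p·4 + (1−p)·(-2) = 6p - 2
  -3p + 4 = 6p - 2  ⇒  -9p = -6  ⇒  p = 2/3.
Set Firm A's expected payoff from High equal to that from Low:
  Firm A's expected payoff from High: q·4 + (1−q)·(-5) = 9q - 5
  Firm A's expected payoff from Low: q·(-2) + (1−q)·0 = -2q
  9q - 5 = -2q  ⇒  11q = 5  ⇒  q = 5/11.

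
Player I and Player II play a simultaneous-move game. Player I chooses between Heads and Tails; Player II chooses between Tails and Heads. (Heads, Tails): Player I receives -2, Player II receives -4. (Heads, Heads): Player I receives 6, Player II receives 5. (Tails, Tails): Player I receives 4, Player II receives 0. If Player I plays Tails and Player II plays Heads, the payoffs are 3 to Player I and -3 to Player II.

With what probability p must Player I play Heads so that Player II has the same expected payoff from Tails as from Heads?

p = 1/4

Set Player II's expected payoff from Tails equal to that from Heads:
  Player II's payoff from Tails: p·(-4) + (1−p)·0 = -4p
  Player II's payoff from Heads: p·5 + (1−p)·(-3) = 8p - 3
  -4p = 8p - 3  ⇒  -12p = -3  ⇒  p = 1/4.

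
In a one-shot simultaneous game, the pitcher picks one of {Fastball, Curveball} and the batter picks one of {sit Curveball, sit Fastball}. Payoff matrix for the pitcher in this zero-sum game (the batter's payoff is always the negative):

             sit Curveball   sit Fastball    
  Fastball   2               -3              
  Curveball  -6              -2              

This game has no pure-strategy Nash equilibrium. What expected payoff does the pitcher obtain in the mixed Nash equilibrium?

Set the pitcher's expected payoff from Fastball equal to that from Curveball:
  the pitcher's payoff from Fastball: q·2 + (1−q)·(-3) = 5q - 3
  the pitcher's payoff from Curveball: q·(-6) + (1−q)·(-2) = -4q - 2
  5q - 3 = -4q - 2  ⇒  9q = 1  ⇒  q = 1/9.
At equilibrium the pitcher is indifferent across rows, so the pitcher's payoff equals the payoff from Fastball: (1/9)·2 + (8/9)·(-3) = -22/9.

-22/9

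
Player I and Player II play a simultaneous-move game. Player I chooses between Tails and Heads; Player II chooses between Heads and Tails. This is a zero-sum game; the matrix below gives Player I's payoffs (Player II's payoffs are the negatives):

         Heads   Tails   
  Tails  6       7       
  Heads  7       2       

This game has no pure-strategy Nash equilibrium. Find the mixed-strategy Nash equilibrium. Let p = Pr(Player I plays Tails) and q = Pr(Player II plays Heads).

p = 5/6, q = 5/6

Player I's mix must leave Player II indifferent between Heads and Tails.
  Player II's payoff to Heads: p·(-6) + (1−p)·(-7) = p - 7
  Player II's payoff to Tails: p·(-7) + (1−p)·(-2) = -5p - 2
  p - 7 = -5p - 2  ⇒  6p = 5  ⇒  p = 5/6.
Set Player I's expected payoff from Tails equal to that from Heads:
  Player I's payoff to Tails: q·6 + (1−q)·7 = -q + 7
  Player I's payoff to Heads: q·7 + (1−q)·2 = 5q + 2
  -q + 7 = 5q + 2  ⇒  -6q = -5  ⇒  q = 5/6.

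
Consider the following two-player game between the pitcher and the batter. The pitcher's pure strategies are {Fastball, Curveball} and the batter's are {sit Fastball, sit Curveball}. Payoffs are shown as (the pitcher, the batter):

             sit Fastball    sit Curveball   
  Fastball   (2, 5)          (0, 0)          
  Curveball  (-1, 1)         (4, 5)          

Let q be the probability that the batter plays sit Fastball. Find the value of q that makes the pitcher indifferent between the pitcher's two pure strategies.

Set the pitcher's expected payoff from Fastball equal to that from Curveball:
  the pitcher's expected payoff from Fastball: q·2 + (1−q)·0 = 2q
  the pitcher's expected payoff from Curveball: q·(-1) + (1−q)·4 = -5q + 4
  2q = -5q + 4  ⇒  7q = 4  ⇒  q = 4/7.

q = 4/7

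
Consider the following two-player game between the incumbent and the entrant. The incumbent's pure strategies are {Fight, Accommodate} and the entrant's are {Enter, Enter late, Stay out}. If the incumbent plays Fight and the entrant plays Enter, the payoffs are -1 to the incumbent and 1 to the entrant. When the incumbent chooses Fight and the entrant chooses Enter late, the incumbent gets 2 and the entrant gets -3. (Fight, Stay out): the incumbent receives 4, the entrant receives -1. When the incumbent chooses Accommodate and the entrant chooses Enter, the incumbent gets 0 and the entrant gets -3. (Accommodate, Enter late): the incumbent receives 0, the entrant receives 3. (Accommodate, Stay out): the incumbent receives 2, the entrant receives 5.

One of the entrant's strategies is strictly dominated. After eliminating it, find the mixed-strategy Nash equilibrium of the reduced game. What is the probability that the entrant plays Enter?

The entrant's strategy Enter late is strictly dominated by Stay out: -1 > -3 and 5 > 3. Eliminate Enter late.
For the incumbent to be willing to mix, the incumbent must be indifferent between Fight and Accommodate, which pins down the entrant's mix.
  the incumbent's payoff to Fight: q·(-1) + (1−q)·4 = -5q + 4
  the incumbent's payoff to Accommodate: q·0 + (1−q)·2 = -2q + 2
  -5q + 4 = -2q + 2  ⇒  -3q = -2  ⇒  q = 2/3.

q = 2/3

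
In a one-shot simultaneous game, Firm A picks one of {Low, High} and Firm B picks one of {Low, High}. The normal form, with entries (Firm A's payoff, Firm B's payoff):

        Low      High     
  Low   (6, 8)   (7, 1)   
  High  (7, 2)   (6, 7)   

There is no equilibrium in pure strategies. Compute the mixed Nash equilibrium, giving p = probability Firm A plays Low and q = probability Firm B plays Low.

p = 5/12, q = 1/2

Firm B's indifference between Low and High determines Firm A's mixing probability p:
  Firm B's expected payoff from Low: p·8 + (1−p)·2 = 6p + 2
  Firm B's expected payoff from High: p·1 + (1−p)·7 = -6p + 7
  6p + 2 = -6p + 7  ⇒  12p = 5  ⇒  p = 5/12.
Firm A's indifference between Low and High determines Firm B's mixing probability q:
  Firm A's payoff from Low: q·6 + (1−q)·7 = -q + 7
  Firm A's payoff from High: q·7 + (1−q)·6 = q + 6
  -q + 7 = q + 6  ⇒  -2q = -1  ⇒  q = 1/2.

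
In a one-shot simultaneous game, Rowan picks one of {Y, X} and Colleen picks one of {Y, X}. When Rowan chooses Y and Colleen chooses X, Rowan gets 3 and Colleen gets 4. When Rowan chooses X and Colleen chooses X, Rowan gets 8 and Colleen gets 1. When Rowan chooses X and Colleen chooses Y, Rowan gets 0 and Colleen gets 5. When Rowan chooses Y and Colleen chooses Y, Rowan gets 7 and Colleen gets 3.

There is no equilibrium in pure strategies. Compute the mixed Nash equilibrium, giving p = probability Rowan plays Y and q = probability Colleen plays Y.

p = 4/5, q = 5/12

Colleen's indifference between Y and X determines Rowan's mixing probability p:
  Colleen's expected payoff from Y: p·3 + (1−p)·5 = -2p + 5
  Colleen's expected payoff from X: p·4 + (1−p)·1 = 3p + 1
  -2p + 5 = 3p + 1  ⇒  -5p = -4  ⇒  p = 4/5.
Rowan's indifference between Y and X determines Colleen's mixing probability q:
  Rowan's payoff from Y: q·7 + (1−q)·3 = 4q + 3
  Rowan's payoff from X: q·0 + (1−q)·8 = -8q + 8
  4q + 3 = -8q + 8  ⇒  12q = 5  ⇒  q = 5/12.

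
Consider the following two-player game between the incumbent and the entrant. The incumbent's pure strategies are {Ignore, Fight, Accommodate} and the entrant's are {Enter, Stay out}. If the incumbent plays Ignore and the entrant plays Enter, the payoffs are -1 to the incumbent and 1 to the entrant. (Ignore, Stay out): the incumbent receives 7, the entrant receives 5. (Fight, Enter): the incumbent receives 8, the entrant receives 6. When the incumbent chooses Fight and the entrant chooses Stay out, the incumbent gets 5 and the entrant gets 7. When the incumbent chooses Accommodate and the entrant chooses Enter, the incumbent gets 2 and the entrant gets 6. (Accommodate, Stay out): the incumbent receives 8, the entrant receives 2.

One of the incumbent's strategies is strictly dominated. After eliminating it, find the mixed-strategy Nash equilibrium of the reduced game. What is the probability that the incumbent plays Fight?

p = 4/5

The incumbent's strategy Ignore is strictly dominated by Accommodate: 2 > -1 and 8 > 7. Eliminate Ignore.
The incumbent's mix must leave the entrant indifferent between Enter and Stay out.
  the entrant's payoff from Enter: p·6 + (1−p)·6 = 6
  the entrant's payoff from Stay out: p·7 + (1−p)·2 = 5p + 2
  6 = 5p + 2  ⇒  -5p = -4  ⇒  p = 4/5.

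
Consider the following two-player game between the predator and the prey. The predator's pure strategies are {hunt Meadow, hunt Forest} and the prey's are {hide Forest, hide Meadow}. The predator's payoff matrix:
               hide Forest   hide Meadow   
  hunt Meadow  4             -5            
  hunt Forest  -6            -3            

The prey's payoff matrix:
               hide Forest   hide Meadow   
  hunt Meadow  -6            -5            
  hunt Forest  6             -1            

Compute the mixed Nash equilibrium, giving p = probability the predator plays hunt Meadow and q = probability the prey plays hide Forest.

The predator's mix must leave the prey indifferent between hide Forest and hide Meadow.
  the prey's payoff from hide Forest: p·(-6) + (1−p)·6 = -12p + 6
  the prey's payoff from hide Meadow: p·(-5) + (1−p)·(-1) = -4p - 1
  -12p + 6 = -4p - 1  ⇒  -8p = -7  ⇒  p = 7/8.
For the predator to be willing to mix, the predator must be indifferent between hunt Meadow and hunt Forest, which pins down the prey's mix.
  the predator's payoff to hunt Meadow: q·4 + (1−q)·(-5) = 9q - 5
  the predator's payoff to hunt Forest: q·(-6) + (1−q)·(-3) = -3q - 3
  9q - 5 = -3q - 3  ⇒  12q = 2  ⇒  q = 1/6.

p = 7/8, q = 1/6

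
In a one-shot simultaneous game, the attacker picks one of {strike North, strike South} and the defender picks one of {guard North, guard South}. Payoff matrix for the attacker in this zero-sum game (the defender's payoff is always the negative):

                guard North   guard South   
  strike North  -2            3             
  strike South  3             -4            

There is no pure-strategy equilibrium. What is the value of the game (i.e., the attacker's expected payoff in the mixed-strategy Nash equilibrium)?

For the attacker to be willing to mix, the attacker must be indifferent between strike North and strike South, which pins down the defender's mix.
  the attacker's payoff from strike North: q·(-2) + (1−q)·3 = -5q + 3
  the attacker's payoff from strike South: q·3 + (1−q)·(-4) = 7q - 4
  -5q + 3 = 7q - 4  ⇒  -12q = -7  ⇒  q = 7/12.
The value is the attacker's expected payoff against this mix (using strike North): (7/12)·(-2) + (5/12)·3 = 1/12.

v = 1/12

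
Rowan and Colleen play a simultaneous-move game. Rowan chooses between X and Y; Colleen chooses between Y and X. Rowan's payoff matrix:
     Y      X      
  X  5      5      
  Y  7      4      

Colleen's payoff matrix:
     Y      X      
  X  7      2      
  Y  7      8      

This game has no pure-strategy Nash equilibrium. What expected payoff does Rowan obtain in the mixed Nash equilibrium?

Set Rowan's expected payoff from X equal to that from Y:
  Rowan's expected payoff from X: q·5 + (1−q)·5 = 5
  Rowan's expected payoff from Y: q·7 + (1−q)·4 = 3q + 4
  5 = 3q + 4  ⇒  -3q = -1  ⇒  q = 1/3.
At equilibrium Rowan is indifferent across rows, so Rowan's payoff equals the payoff from X: (1/3)·5 + (2/3)·5 = 5.

5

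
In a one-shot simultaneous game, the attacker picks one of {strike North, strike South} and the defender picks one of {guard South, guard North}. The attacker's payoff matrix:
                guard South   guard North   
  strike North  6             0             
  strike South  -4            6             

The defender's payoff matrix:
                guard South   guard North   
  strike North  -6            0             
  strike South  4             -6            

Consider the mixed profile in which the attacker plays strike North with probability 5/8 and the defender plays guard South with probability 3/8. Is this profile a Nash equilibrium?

Check the defender's indifference given the attacker's mix p = 5/8:
  payoff from guard South = -9/4; payoff from guard North = -9/4 — equal.
Check the attacker's indifference given the defender's mix q = 3/8:
  payoff from strike North = 9/4; payoff from strike South = 9/4 — equal.
Both players are indifferent, so neither can profitably deviate.

Yes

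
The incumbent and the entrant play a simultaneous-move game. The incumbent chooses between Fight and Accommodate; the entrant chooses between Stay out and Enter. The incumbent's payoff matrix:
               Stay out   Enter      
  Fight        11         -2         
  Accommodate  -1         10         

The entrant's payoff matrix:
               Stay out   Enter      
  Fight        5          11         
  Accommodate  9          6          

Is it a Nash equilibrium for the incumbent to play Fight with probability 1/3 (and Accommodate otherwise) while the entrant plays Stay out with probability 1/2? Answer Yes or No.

Yes

Check the entrant's indifference given the incumbent's mix p = 1/3:
  payoff from Stay out = 23/3; payoff from Enter = 23/3 — equal.
Check the incumbent's indifference given the entrant's mix q = 1/2:
  payoff from Fight = 9/2; payoff from Accommodate = 9/2 — equal.
Both players are indifferent, so neither can profitably deviate.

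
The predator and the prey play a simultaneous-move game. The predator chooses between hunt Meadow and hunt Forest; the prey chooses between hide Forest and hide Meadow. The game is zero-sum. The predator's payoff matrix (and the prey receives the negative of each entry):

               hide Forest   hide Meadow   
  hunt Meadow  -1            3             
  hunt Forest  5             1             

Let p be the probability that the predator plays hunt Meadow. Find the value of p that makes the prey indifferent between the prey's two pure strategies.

p = 1/2

The predator's mix must leave the prey indifferent between hide Forest and hide Meadow.
  the prey's payoff to hide Forest: p·1 + (1−p)·(-5) = 6p - 5
  the prey's payoff to hide Meadow: p·(-3) + (1−p)·(-1) = -2p - 1
  6p - 5 = -2p - 1  ⇒  8p = 4  ⇒  p = 1/2.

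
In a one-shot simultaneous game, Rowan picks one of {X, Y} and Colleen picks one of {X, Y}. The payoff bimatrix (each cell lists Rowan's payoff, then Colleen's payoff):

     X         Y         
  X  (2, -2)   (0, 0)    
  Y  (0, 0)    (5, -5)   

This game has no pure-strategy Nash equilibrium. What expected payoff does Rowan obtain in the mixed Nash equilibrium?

Set Rowan's expected payoff from X equal to that from Y:
  Rowan's expected payoff from X: q·2 + (1−q)·0 = 2q
  Rowan's expected payoff from Y: q·0 + (1−q)·5 = -5q + 5
  2q = -5q + 5  ⇒  7q = 5  ⇒  q = 5/7.
At equilibrium Rowan is indifferent across rows, so Rowan's payoff equals the payoff from X: (5/7)·2 + (2/7)·0 = 10/7.

10/7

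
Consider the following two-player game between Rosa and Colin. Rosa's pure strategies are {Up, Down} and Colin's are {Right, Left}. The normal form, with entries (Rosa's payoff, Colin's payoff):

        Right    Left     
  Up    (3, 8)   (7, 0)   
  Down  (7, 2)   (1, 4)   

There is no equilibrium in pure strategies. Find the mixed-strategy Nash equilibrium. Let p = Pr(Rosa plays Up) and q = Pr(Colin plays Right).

p = 1/5, q = 3/5

Colin's indifference between Right and Left determines Rosa's mixing probability p:
  Colin's payoff from Right: p·8 + (1−p)·2 = 6p + 2
  Colin's payoff from Left: p·0 + (1−p)·4 = -4p + 4
  6p + 2 = -4p + 4  ⇒  10p = 2  ⇒  p = 1/5.
Rosa's indifference between Up and Down determines Colin's mixing probability q:
  Rosa's payoff from Up: q·3 + (1−q)·7 = -4q + 7
  Rosa's payoff from Down: q·7 + (1−q)·1 = 6q + 1
  -4q + 7 = 6q + 1  ⇒  -10q = -6  ⇒  q = 3/5.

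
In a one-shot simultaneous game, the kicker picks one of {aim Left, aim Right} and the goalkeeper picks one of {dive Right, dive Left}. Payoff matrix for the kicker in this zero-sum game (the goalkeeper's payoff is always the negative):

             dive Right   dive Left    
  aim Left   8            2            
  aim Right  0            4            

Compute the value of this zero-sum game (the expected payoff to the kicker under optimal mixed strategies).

v = 16/5

In a mixed equilibrium the kicker is indifferent between aim Left and aim Right; this condition fixes q.
  the kicker's payoff from aim Left: q·8 + (1−q)·2 = 6q + 2
  the kicker's payoff from aim Right: q·0 + (1−q)·4 = -4q + 4
  6q + 2 = -4q + 4  ⇒  10q = 2  ⇒  q = 1/5.
The value is the kicker's expected payoff against this mix (using aim Left): (1/5)·8 + (4/5)·2 = 16/5.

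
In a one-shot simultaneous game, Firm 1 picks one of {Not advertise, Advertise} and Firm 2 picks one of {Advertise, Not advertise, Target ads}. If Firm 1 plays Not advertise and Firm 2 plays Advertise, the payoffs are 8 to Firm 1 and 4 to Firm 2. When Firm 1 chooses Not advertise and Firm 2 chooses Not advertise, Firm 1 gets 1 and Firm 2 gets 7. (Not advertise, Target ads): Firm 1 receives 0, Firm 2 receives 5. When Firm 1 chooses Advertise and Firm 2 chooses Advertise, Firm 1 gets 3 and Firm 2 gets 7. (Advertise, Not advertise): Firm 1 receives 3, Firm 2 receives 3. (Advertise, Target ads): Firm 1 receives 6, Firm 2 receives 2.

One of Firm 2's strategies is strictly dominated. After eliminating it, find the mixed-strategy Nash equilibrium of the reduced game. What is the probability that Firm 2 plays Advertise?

Firm 2's strategy Target ads is strictly dominated by Not advertise: 7 > 5 and 3 > 2. Eliminate Target ads.
For Firm 1 to be willing to mix, Firm 1 must be indifferent between Not advertise and Advertise, which pins down Firm 2's mix.
  Firm 1's payoff from Not advertise: q·8 + (1−q)·1 = 7q + 1
  Firm 1's payoff from Advertise: q·3 + (1−q)·3 = 3
  7q + 1 = 3  ⇒  7q = 2  ⇒  q = 2/7.

q = 2/7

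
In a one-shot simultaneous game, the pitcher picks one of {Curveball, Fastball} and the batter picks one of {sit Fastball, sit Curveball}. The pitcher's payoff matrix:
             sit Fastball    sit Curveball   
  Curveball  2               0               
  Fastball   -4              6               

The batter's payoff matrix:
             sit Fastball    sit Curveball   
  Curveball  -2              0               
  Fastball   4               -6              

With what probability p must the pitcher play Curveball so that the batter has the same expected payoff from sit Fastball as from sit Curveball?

The pitcher's mix must leave the batter indifferent between sit Fastball and sit Curveball.
  the batter's payoff to sit Fastball: p·(-2) + (1−p)·4 = -6p + 4
  the batter's payoff to sit Curveball: p·0 + (1−p)·(-6) = 6p - 6
  -6p + 4 = 6p - 6  ⇒  -12p = -10  ⇒  p = 5/6.

p = 5/6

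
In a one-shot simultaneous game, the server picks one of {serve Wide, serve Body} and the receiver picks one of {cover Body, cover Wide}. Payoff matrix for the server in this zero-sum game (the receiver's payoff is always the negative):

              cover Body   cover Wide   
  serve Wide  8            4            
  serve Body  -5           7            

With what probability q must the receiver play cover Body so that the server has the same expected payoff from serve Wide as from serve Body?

q = 3/16

Set the server's expected payoff from serve Wide equal to that from serve Body:
  the server's payoff to serve Wide: q·8 + (1−q)·4 = 4q + 4
  the server's payoff to serve Body: q·(-5) + (1−q)·7 = -12q + 7
  4q + 4 = -12q + 7  ⇒  16q = 3  ⇒  q = 3/16.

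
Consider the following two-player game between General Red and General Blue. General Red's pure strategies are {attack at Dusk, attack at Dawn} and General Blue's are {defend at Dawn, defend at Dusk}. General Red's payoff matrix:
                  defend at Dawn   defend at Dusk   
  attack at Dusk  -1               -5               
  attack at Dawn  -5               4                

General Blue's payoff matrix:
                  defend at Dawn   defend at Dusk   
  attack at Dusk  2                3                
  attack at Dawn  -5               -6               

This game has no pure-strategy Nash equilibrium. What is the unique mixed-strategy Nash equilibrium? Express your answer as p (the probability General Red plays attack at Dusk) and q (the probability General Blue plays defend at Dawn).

General Red's mix must leave General Blue indifferent between defend at Dawn and defend at Dusk.
  General Blue's expected payoff from defend at Dawn: p·2 + (1−p)·(-5) = 7p - 5
  General Blue's expected payoff from defend at Dusk: p·3 + (1−p)·(-6) = 9p - 6
  7p - 5 = 9p - 6  ⇒  -2p = -1  ⇒  p = 1/2.
General Blue's mix must leave General Red indifferent between attack at Dusk and attack at Dawn.
  General Red's expected payoff from attack at Dusk: q·(-1) + (1−q)·(-5) = 4q - 5
  General Red's expected payoff from attack at Dawn: q·(-5) + (1−q)·4 = -9q + 4
  4q - 5 = -9q + 4  ⇒  13q = 9  ⇒  q = 9/13.

p = 1/2, q = 9/13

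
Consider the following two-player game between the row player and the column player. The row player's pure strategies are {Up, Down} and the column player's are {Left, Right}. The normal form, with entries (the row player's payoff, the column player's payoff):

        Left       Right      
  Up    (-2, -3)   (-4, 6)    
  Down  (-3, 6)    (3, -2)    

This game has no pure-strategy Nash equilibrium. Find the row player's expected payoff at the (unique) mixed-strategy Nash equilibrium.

Set the row player's expected payoff from Up equal to that from Down:
  the row player's expected payoff from Up: q·(-2) + (1−q)·(-4) = 2q - 4
  the row player's expected payoff from Down: q·(-3) + (1−q)·3 = -6q + 3
  2q - 4 = -6q + 3  ⇒  8q = 7  ⇒  q = 7/8.
At equilibrium the row player is indifferent across rows, so the row player's payoff equals the payoff from Up: (7/8)·(-2) + (1/8)·(-4) = -9/4.

-9/4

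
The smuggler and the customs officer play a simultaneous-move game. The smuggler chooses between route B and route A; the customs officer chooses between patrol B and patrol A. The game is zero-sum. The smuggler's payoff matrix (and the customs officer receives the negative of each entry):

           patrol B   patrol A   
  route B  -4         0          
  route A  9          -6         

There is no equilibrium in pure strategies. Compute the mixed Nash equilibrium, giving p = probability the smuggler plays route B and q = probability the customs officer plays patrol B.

p = 15/19, q = 6/19

For the customs officer to be willing to mix, the customs officer must be indifferent between patrol B and patrol A, which pins down the smuggler's mix.
  the customs officer's payoff to patrol B: p·4 + (1−p)·(-9) = 13p - 9
  the customs officer's payoff to patrol A: p·0 + (1−p)·6 = -6p + 6
  13p - 9 = -6p + 6  ⇒  19p = 15  ⇒  p = 15/19.
Set the smuggler's expected payoff from route B equal to that from route A:
  the smuggler's expected payoff from route B: q·(-4) + (1−q)·0 = -4q
  the smuggler's expected payoff from route A: q·9 + (1−q)·(-6) = 15q - 6
  -4q = 15q - 6  ⇒  -19q = -6  ⇒  q = 6/19.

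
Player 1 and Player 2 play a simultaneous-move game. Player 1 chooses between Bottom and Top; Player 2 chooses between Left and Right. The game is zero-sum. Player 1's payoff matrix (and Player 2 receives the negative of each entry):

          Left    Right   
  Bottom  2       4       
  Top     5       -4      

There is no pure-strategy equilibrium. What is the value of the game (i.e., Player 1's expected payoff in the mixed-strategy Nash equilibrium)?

v = 28/11

Set Player 1's expected payoff from Bottom equal to that from Top:
  Player 1's expected payoff from Bottom: q·2 + (1−q)·4 = -2q + 4
  Player 1's expected payoff from Top: q·5 + (1−q)·(-4) = 9q - 4
  -2q + 4 = 9q - 4  ⇒  -11q = -8  ⇒  q = 8/11.
The value is Player 1's expected payoff against this mix (using Bottom): (8/11)·2 + (3/11)·4 = 28/11.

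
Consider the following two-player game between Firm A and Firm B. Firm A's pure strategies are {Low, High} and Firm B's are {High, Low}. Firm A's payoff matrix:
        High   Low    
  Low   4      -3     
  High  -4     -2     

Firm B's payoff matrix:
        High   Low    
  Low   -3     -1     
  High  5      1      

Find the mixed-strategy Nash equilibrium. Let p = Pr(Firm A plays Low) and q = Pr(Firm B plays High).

p = 2/3, q = 1/9

For Firm B to be willing to mix, Firm B must be indifferent between High and Low, which pins down Firm A's mix.
  Firm B's payoff from High: p·(-3) + (1−p)·5 = -8p + 5
  Firm B's payoff from Low: p·(-1) + (1−p)·1 = -2p + 1
  -8p + 5 = -2p + 1  ⇒  -6p = -4  ⇒  p = 2/3.
In a mixed equilibrium Firm A is indifferent between Low and High; this condition fixes q.
  Firm A's payoff from Low: q·4 + (1−q)·(-3) = 7q - 3
  Firm A's payoff from High: q·(-4) + (1−q)·(-2) = -2q - 2
  7q - 3 = -2q - 2  ⇒  9q = 1  ⇒  q = 1/9.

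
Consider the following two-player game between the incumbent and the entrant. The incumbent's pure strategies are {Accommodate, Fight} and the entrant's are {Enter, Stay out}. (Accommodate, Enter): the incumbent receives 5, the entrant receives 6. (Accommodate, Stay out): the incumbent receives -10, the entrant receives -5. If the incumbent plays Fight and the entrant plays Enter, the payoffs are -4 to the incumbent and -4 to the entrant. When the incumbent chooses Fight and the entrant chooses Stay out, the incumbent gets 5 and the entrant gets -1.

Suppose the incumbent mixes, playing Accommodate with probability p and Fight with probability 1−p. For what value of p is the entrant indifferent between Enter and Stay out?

Set the entrant's expected payoff from Enter equal to that from Stay out:
  the entrant's expected payoff from Enter: p·6 + (1−p)·(-4) = 10p - 4
  the entrant's expected payoff from Stay out: p·(-5) + (1−p)·(-1) = -4p - 1
  10p - 4 = -4p - 1  ⇒  14p = 3  ⇒  p = 3/14.

p = 3/14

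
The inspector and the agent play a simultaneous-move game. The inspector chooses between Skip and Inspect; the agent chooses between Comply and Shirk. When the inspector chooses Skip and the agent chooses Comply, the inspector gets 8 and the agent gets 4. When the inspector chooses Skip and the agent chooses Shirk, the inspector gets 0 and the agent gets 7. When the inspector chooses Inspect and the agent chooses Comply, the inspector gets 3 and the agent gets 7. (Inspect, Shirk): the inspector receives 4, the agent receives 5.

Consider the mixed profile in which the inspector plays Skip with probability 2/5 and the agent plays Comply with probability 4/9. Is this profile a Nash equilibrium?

Check the agent's indifference given the inspector's mix p = 2/5:
  payoff from Comply = 29/5; payoff from Shirk = 29/5 — equal.
Check the inspector's indifference given the agent's mix q = 4/9:
  payoff from Skip = 32/9; payoff from Inspect = 32/9 — equal.
Both players are indifferent, so neither can profitably deviate.

Yes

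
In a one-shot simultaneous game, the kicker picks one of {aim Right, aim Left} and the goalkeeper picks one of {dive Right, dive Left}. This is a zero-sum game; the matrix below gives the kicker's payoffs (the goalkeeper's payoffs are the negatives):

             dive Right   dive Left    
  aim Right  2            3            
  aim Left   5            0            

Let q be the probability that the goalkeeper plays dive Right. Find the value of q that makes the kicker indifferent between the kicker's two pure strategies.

The kicker's indifference between aim Right and aim Left determines the goalkeeper's mixing probability q:
  the kicker's payoff from aim Right: q·2 + (1−q)·3 = -q + 3
  the kicker's payoff from aim Left: q·5 + (1−q)·0 = 5q
  -q + 3 = 5q  ⇒  -6q = -3  ⇒  q = 1/2.

q = 1/2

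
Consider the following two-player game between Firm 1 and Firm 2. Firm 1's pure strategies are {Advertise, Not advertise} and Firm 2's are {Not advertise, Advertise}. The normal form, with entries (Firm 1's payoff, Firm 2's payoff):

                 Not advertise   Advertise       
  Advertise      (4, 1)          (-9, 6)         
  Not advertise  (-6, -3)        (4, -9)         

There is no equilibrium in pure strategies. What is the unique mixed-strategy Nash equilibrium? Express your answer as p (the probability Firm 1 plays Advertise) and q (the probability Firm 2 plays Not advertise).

p = 6/11, q = 13/23

For Firm 2 to be willing to mix, Firm 2 must be indifferent between Not advertise and Advertise, which pins down Firm 1's mix.
  Firm 2's payoff from Not advertise: p·1 + (1−p)·(-3) = 4p - 3
  Firm 2's payoff from Advertise: p·6 + (1−p)·(-9) = 15p - 9
  4p - 3 = 15p - 9  ⇒  -11p = -6  ⇒  p = 6/11.
Set Firm 1's expected payoff from Advertise equal to that from Not advertise:
  Firm 1's expected payoff from Advertise: q·4 + (1−q)·(-9) = 13q - 9
  Firm 1's expected payoff from Not advertise: q·(-6) + (1−q)·4 = -10q + 4
  13q - 9 = -10q + 4  ⇒  23q = 13  ⇒  q = 13/23.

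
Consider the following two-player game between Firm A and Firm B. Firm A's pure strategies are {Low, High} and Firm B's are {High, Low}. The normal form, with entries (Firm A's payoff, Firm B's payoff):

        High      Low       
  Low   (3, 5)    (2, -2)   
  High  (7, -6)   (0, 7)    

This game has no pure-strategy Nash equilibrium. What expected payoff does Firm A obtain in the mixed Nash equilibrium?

For Firm A to be willing to mix, Firm A must be indifferent between Low and High, which pins down Firm B's mix.
  Firm A's payoff to Low: q·3 + (1−q)·2 = q + 2
  Firm A's payoff to High: q·7 + (1−q)·0 = 7q
  q + 2 = 7q  ⇒  -6q = -2  ⇒  q = 1/3.
At equilibrium Firm A is indifferent across rows, so Firm A's payoff equals the payoff from Low: (1/3)·3 + (2/3)·2 = 7/3.

7/3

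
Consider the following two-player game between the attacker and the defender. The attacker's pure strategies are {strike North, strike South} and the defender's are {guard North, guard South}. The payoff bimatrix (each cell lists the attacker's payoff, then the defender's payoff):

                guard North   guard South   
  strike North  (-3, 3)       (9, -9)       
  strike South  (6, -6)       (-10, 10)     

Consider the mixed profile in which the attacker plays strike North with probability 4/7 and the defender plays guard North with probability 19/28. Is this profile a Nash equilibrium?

Yes

Check the defender's indifference given the attacker's mix p = 4/7:
  payoff from guard North = -6/7; payoff from guard South = -6/7 — equal.
Check the attacker's indifference given the defender's mix q = 19/28:
  payoff from strike North = 6/7; payoff from strike South = 6/7 — equal.
Both players are indifferent, so neither can profitably deviate.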